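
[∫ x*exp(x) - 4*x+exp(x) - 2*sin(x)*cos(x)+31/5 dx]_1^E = -2*exp(2) - 21/5 - cos(1)^2 + cos(E)^2 + 26*E/5 + exp(1 + E)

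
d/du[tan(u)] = cos(u)^(-2)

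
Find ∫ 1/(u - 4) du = log(4 - u) + C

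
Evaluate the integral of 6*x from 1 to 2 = 9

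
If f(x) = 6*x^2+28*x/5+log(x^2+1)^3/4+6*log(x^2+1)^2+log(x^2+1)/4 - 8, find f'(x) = (120*x^3 + 56*x^2 + 15*x*log(x^2 + 1)^2 + 240*x*log(x^2 + 1) + 125*x + 56)/(10*x^2 + 10)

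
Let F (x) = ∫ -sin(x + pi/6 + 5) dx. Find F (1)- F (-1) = -cos(pi/6 + 4) + cos(pi/6 + 6)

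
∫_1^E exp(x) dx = -E + exp(E)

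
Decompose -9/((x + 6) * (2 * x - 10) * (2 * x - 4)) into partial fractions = -9/(352*(x + 6)) + 3/(32*(x - 2)) - 3/(44*(x - 5))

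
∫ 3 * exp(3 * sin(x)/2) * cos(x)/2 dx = exp(3*sin(x)/2) + C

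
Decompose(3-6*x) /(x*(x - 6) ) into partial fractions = -11/(2*(x - 6)) - 1/(2*x)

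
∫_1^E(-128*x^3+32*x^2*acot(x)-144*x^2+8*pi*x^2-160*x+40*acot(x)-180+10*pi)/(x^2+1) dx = -4*(-4*E - 5 + acot(E) + pi/4)^2 - 16 - 4*acot(E) + pi + 16*E + 4*(-9 + pi/2)^2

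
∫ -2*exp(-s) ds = 2*exp(-s) + C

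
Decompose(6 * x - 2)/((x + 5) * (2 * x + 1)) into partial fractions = -10/(9*(2*x + 1)) + 32/(9*(x + 5))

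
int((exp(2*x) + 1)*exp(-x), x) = 2*sinh(x) + C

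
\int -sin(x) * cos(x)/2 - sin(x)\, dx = (cos(x) + 2)^2/4 + C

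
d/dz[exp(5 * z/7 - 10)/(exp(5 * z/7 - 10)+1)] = 5*exp(5*z/7 - 10)/(7*exp(-20)*exp(10*z/7) + 14*exp(-10)*exp(5*z/7) + 7)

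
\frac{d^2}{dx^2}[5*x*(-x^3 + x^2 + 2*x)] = -60*x^2 + 30*x + 20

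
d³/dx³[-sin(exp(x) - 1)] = (exp(2*x)*cos(exp(x) - 1) + 3*exp(x)*sin(exp(x) - 1) - cos(exp(x) - 1))*exp(x)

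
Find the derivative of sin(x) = cos(x)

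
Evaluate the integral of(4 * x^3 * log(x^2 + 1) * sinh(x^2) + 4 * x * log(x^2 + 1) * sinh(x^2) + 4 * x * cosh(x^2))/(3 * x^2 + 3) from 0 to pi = 2*log(1 + pi^2)*cosh(pi^2)/3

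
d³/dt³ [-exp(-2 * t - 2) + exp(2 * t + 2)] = (8*exp(4*t + 4) + 8)*exp(-2*t - 2)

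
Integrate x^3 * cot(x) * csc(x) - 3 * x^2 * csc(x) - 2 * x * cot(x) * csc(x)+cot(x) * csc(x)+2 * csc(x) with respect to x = (-x^3 + 2*x - 1)*csc(x) + C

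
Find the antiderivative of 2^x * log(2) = 2^x + C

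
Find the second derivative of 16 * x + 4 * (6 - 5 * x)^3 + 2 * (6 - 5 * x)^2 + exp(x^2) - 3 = 4*x^2*exp(x^2) - 3000*x + 2*exp(x^2) + 3700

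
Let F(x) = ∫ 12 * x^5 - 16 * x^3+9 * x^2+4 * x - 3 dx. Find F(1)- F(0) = 0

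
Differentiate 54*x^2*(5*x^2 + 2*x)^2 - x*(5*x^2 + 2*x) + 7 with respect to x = 8100*x^5 + 5400*x^4 + 864*x^3 - 15*x^2 - 4*x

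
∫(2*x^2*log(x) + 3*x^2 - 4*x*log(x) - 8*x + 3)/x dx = ((x - 2)^2 - 1)*(log(x) + 1) + C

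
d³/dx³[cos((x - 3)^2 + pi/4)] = 8*x^3*sin(x^2 - 6*x + pi/4 + 9) - 72*x^2*sin(x^2 - 6*x + pi/4 + 9) + 216*x*sin(x^2 - 6*x + pi/4 + 9) - 12*x*cos(x^2 - 6*x + pi/4 + 9) - 216*sin(x^2 - 6*x + pi/4 + 9) + 36*cos(x^2 - 6*x + pi/4 + 9)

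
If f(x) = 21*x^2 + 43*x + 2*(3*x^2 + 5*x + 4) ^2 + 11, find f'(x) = 72*x^3 + 180*x^2 + 238*x + 123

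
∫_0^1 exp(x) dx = -1 + E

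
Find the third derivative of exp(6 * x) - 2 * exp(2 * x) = 216*exp(6*x) - 16*exp(2*x)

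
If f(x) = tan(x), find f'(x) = cos(x)^(-2)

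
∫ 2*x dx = x^2 + C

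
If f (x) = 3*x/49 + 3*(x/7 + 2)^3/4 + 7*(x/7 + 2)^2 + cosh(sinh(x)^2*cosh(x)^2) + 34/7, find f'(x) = 9*x^2/1372 + 23*x/49 + sinh(4*x)*sinh((cosh(2*x) - 1)^2/4 + cosh(2*x)/2 - 1/2)/2 + 262/49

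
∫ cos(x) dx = sin(x) + C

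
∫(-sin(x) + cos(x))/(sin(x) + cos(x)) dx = log(2*sin(x) + 2*cos(x)) + C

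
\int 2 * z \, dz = z^2 + C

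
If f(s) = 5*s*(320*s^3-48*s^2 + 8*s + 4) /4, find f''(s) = 4800*s^2 - 360*s + 20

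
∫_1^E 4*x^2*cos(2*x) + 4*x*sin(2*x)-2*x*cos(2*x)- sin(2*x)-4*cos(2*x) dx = (-E - 2 + 2*exp(2))*sin(2*E) + sin(2)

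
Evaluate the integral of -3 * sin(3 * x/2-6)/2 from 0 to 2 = cos(3) - cos(6)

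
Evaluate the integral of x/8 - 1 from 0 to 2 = -7/4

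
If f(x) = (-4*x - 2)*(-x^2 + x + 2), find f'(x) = 12*x^2 - 4*x - 10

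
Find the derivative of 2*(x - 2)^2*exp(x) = 2*x^2*exp(x) - 4*x*exp(x)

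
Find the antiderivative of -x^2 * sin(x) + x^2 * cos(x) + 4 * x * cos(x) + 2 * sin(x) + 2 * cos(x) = sqrt(2)*((x + 1)^2 - 1)*sin(x + pi/4) + C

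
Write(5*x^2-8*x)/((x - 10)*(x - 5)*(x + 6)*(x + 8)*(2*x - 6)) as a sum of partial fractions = 16/(429*(x + 8)) - 19/(528*(x + 6)) + 1/(132*(x - 3)) - 17/(572*(x - 5)) + 1/(48*(x - 10))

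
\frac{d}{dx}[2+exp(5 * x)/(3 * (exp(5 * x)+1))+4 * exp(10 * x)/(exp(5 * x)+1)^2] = (125*exp(10*x) + 5*exp(5*x))/(3*exp(15*x) + 9*exp(10*x) + 9*exp(5*x) + 3)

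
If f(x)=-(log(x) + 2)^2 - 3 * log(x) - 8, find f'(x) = (-2*log(x) - 7)/x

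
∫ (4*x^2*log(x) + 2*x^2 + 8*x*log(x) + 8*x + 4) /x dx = 2*((x + 2)^2 - 2)*log(x) + C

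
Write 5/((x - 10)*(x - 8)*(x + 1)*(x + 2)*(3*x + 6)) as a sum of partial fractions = -71/(4320*(x + 2)) - 1/(72*(x + 2)^2) + 5/(297*(x + 1)) - 1/(1080*(x - 8)) + 5/(9504*(x - 10))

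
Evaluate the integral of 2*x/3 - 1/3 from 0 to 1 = 0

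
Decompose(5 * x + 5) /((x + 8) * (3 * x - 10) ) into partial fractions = 65/(34*(3*x - 10)) + 35/(34*(x + 8))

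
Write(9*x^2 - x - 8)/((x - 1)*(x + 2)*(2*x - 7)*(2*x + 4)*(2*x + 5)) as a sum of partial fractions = 29/(12*(2*x + 5)) + 79/(1452*(2*x - 7)) - 299/(242*(x + 2)) + 5/(11*(x + 2)^2)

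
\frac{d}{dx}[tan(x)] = cos(x)^(-2)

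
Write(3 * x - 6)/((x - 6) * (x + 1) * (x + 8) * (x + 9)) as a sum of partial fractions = 11/(40*(x + 9)) - 15/(49*(x + 8)) + 9/(392*(x + 1)) + 2/(245*(x - 6))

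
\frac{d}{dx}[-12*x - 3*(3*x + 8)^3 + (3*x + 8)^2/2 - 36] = -243*x^2 - 1287*x - 1716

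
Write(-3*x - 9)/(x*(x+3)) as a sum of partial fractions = -3/x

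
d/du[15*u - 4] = 15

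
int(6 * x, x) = 3*x^2 + C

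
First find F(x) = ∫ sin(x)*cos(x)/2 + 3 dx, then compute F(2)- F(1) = cos(2)/8 - cos(4)/8 + 3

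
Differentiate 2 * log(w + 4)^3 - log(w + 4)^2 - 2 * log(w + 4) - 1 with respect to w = (6*log(w + 4)^2 - 2*log(w + 4) - 2)/(w + 4)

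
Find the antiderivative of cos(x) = sin(x) + C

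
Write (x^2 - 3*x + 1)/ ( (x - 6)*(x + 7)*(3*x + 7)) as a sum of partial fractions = -121/(350*(3*x + 7)) + 71/(182*(x + 7)) + 19/(325*(x - 6))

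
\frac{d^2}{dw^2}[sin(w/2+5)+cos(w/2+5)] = -sqrt(2)*sin(w/2 + pi/4 + 5)/4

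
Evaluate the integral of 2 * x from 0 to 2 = 4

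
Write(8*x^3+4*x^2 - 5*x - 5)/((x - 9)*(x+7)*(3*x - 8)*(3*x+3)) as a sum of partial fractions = -4369/(18183*(3*x - 8)) + 1259/(4176*(x + 7)) - 1/(495*(x + 1)) + 3053/(4560*(x - 9))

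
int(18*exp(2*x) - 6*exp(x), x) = (9*exp(x) - 6)*exp(x) + C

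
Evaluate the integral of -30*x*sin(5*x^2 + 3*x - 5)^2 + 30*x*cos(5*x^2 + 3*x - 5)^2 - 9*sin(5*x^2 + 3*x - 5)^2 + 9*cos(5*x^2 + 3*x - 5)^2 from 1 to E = 3*sin(-10 + 6*E + 10*exp(2))/2 - 3*sin(6)/2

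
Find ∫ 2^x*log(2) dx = 2^x + C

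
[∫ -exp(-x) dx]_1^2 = -exp(-1) + exp(-2)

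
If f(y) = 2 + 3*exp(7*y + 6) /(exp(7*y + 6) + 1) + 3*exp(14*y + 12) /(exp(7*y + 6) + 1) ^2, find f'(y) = (21*exp(7*y + 6) + 63*exp(14*y + 12))/(exp(18)*exp(21*y) + 3*exp(12)*exp(14*y) + 3*exp(6)*exp(7*y) + 1)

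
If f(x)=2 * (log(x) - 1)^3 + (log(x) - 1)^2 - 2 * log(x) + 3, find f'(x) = (6*log(x)^2 - 10*log(x) + 2)/x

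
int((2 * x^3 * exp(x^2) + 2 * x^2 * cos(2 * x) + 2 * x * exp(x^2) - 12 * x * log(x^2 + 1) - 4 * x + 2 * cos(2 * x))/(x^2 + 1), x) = exp(x^2) - 3*log(x^2 + 1)^2 - 2*log(x^2 + 1) + sin(2*x) + C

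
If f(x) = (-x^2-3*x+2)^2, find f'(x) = 4*x^3 + 18*x^2 + 10*x - 12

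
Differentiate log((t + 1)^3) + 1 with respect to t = 3/(t + 1)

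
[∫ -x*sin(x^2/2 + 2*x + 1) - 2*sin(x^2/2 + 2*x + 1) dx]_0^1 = cos(7/2) - cos(1)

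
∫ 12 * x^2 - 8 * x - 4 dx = 4*x^3 - 4*x^2 - 4*x + C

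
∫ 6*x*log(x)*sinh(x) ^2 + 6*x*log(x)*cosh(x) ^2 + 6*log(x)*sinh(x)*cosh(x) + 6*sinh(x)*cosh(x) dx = 3*x*log(x)*sinh(2*x) + C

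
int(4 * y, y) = 2*y^2 + C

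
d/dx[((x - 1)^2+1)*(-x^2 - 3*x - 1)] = -4*x^3 - 3*x^2 + 6*x - 4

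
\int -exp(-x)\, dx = exp(-x) + C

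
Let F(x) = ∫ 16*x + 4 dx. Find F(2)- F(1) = 28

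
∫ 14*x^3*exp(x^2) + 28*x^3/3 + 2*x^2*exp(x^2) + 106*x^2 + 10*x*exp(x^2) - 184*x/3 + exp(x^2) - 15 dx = (7*x^2 + x - 2)*(x^2 + 15*x + 3*exp(x^2) - 15)/3 + C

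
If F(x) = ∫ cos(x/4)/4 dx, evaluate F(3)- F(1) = -sin(1/4) + sin(3/4)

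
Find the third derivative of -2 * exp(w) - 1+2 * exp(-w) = (-2*exp(2*w) - 2)*exp(-w)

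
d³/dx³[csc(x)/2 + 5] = (1/2 - 3/sin(x)^2)*cos(x)/sin(x)^2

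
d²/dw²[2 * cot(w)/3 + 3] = 4*cos(w)/(3*sin(w)^3)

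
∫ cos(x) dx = sin(x) + C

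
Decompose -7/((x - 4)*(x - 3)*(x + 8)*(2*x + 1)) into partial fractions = -8/(135*(2*x + 1)) + 7/(1980*(x + 8)) + 1/(11*(x - 3)) - 7/(108*(x - 4))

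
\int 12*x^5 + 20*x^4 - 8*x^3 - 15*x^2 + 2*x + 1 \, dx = 2*x^6 + 4*x^5 - 2*x^4 - 5*x^3 + x^2 + x + C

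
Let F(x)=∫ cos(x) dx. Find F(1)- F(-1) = 2*sin(1)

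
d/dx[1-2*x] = -2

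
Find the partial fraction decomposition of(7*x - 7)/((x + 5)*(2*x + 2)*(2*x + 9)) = 11/(2*x + 9) - 21/(4*(x + 5)) - 1/(4*(x + 1))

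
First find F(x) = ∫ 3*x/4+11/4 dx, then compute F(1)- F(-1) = 11/2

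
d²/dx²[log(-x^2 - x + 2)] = (-2*x^2 - 2*x - 5)/(x^4 + 2*x^3 - 3*x^2 - 4*x + 4)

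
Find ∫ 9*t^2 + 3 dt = 3*t^3 + 3*t + C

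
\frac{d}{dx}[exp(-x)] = -exp(-x)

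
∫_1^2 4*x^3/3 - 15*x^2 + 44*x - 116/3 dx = -8/3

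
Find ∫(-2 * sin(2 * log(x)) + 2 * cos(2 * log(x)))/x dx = sqrt(2)*sin(2*log(x) + pi/4) + C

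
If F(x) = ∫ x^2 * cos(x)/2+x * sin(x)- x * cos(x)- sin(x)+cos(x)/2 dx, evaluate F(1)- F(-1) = 2*sin(1)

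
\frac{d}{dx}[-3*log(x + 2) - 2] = -3/(x + 2)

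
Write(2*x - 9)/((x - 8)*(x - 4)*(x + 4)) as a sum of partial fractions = -17/(96*(x + 4)) + 1/(32*(x - 4)) + 7/(48*(x - 8))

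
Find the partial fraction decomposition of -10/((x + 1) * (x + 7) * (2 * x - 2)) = -5/(48*(x + 7)) + 5/(12*(x + 1)) - 5/(16*(x - 1))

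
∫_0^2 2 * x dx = 4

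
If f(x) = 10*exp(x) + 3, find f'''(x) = 10*exp(x)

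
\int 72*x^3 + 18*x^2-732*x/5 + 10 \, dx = 18*x^4 + 6*x^3 - 366*x^2/5 + 10*x + C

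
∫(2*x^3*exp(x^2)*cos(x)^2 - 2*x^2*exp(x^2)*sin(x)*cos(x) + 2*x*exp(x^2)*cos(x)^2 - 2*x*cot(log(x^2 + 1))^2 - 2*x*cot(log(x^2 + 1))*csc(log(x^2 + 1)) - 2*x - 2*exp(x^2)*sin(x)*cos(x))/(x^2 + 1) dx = exp(x^2)*cos(x)^2 + cot(log(x^2 + 1)) + csc(log(x^2 + 1)) + C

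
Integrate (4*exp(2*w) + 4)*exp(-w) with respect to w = 8*sinh(w) + C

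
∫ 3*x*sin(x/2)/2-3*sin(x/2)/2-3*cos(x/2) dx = (3 - 3*x)*cos(x/2) + C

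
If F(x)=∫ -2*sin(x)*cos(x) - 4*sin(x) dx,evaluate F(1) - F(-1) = 0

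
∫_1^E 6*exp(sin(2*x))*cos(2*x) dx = -3*exp(sin(2)) + 3*exp(sin(2*E))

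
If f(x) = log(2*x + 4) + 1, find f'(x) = 1/(x + 2)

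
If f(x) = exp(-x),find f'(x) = -exp(-x)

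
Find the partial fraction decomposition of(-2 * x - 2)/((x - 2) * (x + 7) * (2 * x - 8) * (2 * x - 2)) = -1/(264*(x + 7)) - 1/(24*(x - 1)) + 1/(12*(x - 2)) - 5/(132*(x - 4))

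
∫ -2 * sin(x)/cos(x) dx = 2*log(cos(x)/2) + C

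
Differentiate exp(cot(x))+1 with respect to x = -exp(1/tan(x))/sin(x)^2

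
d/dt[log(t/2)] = 1/t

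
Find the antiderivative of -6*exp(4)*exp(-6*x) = exp(4 - 6*x) + C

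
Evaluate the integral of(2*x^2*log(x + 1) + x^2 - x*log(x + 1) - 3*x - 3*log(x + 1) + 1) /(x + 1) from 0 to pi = (-3*pi + 1 + pi^2)*log(1 + pi)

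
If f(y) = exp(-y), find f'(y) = -exp(-y)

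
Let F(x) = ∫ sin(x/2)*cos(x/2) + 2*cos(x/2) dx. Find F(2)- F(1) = -(sin(1/2) + 2)^2 + (sin(1) + 2)^2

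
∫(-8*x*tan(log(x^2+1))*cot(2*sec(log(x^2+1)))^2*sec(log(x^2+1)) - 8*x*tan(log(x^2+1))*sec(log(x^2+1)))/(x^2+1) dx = 2*cot(2*sec(log(x^2 + 1))) + C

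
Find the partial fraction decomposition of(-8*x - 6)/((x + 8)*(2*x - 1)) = -20/(17*(2*x - 1)) - 58/(17*(x + 8))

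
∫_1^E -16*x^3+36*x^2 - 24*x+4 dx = -4*E*(-1 + E)^3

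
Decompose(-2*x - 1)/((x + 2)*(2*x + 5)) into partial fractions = -8/(2*x + 5) + 3/(x + 2)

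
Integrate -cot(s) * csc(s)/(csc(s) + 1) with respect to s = log(csc(s) + 1) + C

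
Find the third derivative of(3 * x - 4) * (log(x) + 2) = (-3*x - 8)/x^3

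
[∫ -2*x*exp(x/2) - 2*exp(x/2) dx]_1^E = (4 - 4*E)*exp(E/2)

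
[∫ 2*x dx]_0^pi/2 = pi^2/4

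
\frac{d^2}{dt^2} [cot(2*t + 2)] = 8*cos(2*t + 2)/sin(2*t + 2)^3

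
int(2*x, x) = x^2 + C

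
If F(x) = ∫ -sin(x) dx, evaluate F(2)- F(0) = -1 + cos(2)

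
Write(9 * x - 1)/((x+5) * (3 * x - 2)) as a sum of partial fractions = 15/(17*(3*x - 2)) + 46/(17*(x + 5))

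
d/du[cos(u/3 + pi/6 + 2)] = -sin(u/3 + pi/6 + 2)/3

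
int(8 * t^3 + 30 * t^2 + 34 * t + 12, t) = 2*t^4 + 10*t^3 + 17*t^2 + 12*t + C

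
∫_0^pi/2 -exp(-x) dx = -1 + exp(-pi/2)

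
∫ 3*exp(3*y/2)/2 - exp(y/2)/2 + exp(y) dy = exp(3*y/2) - exp(y/2) + exp(y) + C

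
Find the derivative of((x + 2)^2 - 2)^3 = 6*x^5 + 60*x^4 + 216*x^3 + 336*x^2 + 216*x + 48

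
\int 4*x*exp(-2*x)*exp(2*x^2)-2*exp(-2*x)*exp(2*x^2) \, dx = exp(2*x*(x - 1)) + C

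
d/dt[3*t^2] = 6*t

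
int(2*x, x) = x^2 + C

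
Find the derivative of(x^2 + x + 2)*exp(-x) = (-x^2 + x - 1)*exp(-x)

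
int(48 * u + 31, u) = 24*u^2 + 31*u + C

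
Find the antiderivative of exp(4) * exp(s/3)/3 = exp(s/3 + 4) + C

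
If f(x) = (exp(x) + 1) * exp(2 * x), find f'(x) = 3*exp(3*x) + 2*exp(2*x)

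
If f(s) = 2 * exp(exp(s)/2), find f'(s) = exp(s + exp(s)/2)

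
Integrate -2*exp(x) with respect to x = -2*exp(x) + C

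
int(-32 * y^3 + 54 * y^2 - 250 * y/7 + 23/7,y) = -8*y^4 + 18*y^3 - 125*y^2/7 + 23*y/7 + C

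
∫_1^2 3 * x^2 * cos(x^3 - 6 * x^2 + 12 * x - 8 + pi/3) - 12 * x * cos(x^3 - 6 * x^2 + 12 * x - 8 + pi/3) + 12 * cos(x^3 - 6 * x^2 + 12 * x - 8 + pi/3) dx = -cos(pi/6 + 1) + sqrt(3)/2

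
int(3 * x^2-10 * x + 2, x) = x^3 - 5*x^2 + 2*x + C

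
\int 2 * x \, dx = x^2 + C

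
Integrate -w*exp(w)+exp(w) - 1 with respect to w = -(w - 2)*(exp(w) + 1) + C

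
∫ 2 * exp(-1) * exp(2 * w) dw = exp(2*w - 1) + C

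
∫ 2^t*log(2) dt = 2^t + C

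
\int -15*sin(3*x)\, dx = 5*cos(3*x) + C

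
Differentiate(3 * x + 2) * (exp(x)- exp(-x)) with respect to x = (3*x*exp(2*x) + 3*x + 5*exp(2*x) - 1)*exp(-x)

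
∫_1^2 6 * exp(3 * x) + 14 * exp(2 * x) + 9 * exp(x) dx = -2*(1 + E)^3 - (1 + E)^2 - E + exp(2) + (1 + exp(2))^2 + 2*(1 + exp(2))^3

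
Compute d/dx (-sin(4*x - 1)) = -4*cos(4*x - 1)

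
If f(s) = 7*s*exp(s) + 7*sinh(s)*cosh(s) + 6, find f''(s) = 7*s*exp(s) + 14*exp(s) + 14*sinh(2*s)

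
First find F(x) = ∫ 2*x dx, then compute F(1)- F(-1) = 0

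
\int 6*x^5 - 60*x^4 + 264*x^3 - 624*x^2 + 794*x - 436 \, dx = x^6 - 12*x^5 + 66*x^4 - 208*x^3 + 397*x^2 - 436*x + C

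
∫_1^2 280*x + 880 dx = 1300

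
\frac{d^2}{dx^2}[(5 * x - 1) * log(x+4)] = (5*x + 41)/(x^2 + 8*x + 16)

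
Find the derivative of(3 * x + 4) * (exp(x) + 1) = 3*x*exp(x) + 7*exp(x) + 3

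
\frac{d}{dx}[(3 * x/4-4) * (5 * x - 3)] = 15*x/2 - 89/4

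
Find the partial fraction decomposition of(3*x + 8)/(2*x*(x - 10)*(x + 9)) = -1/(18*(x + 9)) + 1/(10*(x - 10)) - 2/(45*x)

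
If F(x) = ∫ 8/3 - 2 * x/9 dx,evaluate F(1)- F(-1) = 16/3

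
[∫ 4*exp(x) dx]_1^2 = -4*E + 4*exp(2)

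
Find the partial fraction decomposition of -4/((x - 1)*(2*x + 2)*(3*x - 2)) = 18/(5*(3*x - 2)) - 1/(5*(x + 1)) - 1/(x - 1)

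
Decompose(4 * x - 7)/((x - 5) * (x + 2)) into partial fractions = 15/(7*(x + 2)) + 13/(7*(x - 5))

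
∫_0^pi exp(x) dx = -1 + exp(pi)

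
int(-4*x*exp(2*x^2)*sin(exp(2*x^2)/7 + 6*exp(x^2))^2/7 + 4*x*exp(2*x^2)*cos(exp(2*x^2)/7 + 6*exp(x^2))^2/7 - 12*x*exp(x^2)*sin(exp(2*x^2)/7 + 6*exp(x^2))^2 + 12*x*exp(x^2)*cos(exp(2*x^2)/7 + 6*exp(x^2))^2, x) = sin(2*(exp(x^2) + 42)*exp(x^2)/7)/2 + C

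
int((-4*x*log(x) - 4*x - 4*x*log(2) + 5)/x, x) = -(4*x - 5)*log(2*x) + C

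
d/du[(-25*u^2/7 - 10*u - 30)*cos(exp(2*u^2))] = 100*u^3*exp(2*u^2)*sin(exp(2*u^2))/7 + 40*u^2*exp(2*u^2)*sin(exp(2*u^2)) + 120*u*exp(2*u^2)*sin(exp(2*u^2)) - 50*u*cos(exp(2*u^2))/7 - 10*cos(exp(2*u^2))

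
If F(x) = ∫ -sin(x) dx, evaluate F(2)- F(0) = -1 + cos(2)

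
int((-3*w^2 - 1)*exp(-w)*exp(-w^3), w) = exp(-w*(w^2 + 1)) + C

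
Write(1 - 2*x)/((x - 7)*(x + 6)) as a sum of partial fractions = -1/(x + 6) - 1/(x - 7)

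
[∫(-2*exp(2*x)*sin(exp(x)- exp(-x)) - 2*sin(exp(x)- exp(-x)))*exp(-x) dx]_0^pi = -2 + 2*cos(-exp(pi) + exp(-pi))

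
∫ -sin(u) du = cos(u) + C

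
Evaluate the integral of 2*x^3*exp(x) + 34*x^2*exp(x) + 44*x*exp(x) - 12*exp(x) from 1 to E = -18*E + 4*(-3 + exp(2)/2 + 7*E)*exp(1 + E)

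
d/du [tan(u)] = cos(u)^(-2)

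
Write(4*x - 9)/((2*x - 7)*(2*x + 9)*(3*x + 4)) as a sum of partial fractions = 129/(551*(3*x + 4)) - 27/(152*(2*x + 9)) + 5/(232*(2*x - 7))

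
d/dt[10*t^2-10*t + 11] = 20*t - 10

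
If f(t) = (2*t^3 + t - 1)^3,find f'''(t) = 4032*t^6 + 2520*t^4 - 1440*t^3 + 360*t^2 - 288*t + 42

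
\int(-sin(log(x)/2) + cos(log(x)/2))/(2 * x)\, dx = sqrt(2)*sin(log(x)/2 + pi/4) + C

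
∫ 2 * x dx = x^2 + C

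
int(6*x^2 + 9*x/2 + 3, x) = 2*x^3 + 9*x^2/4 + 3*x + C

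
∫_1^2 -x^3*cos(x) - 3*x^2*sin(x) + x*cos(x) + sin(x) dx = -6*sin(2)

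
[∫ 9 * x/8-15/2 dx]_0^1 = -111/16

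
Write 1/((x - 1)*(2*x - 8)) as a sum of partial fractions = -1/(6*(x - 1)) + 1/(6*(x - 4))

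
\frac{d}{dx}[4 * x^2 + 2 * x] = 8*x + 2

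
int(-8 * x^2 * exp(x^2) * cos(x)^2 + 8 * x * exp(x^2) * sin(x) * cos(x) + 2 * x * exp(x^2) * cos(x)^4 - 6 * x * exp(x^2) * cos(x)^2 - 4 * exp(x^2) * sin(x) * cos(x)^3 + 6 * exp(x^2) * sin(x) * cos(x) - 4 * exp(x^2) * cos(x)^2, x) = (-4*x + cos(x)^2 - 3)*exp(x^2)*cos(x)^2 + C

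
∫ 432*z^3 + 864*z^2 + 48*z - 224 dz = 108*z^4 + 288*z^3 + 24*z^2 - 224*z + C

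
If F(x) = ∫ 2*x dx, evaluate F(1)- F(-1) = 0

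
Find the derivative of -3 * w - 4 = -3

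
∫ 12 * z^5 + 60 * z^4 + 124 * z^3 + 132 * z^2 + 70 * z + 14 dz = 2*z^6 + 12*z^5 + 31*z^4 + 44*z^3 + 35*z^2 + 14*z + C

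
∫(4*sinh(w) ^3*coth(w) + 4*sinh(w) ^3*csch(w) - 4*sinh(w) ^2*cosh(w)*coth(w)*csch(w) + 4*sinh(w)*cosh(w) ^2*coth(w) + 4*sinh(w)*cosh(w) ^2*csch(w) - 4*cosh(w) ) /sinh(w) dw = 4*(cosh(w) + 1)*cosh(w) + C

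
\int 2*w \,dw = w^2 + C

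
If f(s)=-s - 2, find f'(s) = -1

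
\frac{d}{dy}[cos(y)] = -sin(y)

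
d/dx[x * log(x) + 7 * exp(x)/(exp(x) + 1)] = (exp(2*x)*log(x) + exp(2*x) + 2*exp(x)*log(x) + 9*exp(x) + log(x) + 1)/(exp(2*x) + 2*exp(x) + 1)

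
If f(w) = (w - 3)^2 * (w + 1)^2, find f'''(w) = 24*w - 24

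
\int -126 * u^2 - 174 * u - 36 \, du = -42*u^3 - 87*u^2 - 36*u + C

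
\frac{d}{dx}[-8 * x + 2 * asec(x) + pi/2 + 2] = (-8*x^2*sqrt(1 - 1/x^2) + 2)/(x^2*sqrt(1 - 1/x^2))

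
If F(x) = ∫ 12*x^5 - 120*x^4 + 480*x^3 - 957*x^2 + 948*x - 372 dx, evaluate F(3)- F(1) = 2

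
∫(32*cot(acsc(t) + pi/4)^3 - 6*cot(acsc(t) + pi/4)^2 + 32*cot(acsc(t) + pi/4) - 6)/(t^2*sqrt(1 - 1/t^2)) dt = 2*(5*t^2 - 16*t*sqrt(1 - 1/t^2) + 6)/(t*(t + 2*sqrt(1 - 1/t^2))) + C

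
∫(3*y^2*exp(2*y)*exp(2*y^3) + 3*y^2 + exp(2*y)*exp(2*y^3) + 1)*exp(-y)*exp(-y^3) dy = -exp(-y^3 - y) + exp(y^3 + y) + C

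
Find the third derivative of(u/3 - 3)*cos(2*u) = 8*u*sin(2*u)/3 - 24*sin(2*u) - 4*cos(2*u)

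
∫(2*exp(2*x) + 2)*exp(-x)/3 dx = 4*sinh(x)/3 + C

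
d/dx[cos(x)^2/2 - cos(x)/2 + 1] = sin(x)/2 - sin(2*x)/2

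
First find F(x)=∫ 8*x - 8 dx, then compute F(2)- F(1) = 4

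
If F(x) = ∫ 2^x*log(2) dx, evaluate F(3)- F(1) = 6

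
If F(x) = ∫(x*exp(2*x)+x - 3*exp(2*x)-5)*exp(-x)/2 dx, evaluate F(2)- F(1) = -exp(2) - 3*exp(-1)/2 + exp(-2) + 3*E/2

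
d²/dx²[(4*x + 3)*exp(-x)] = (4*x - 5)*exp(-x)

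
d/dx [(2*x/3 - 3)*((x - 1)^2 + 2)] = 2*x^2 - 26*x/3 + 8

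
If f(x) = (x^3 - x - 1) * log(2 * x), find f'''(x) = (6*x^3*log(x) + 6*x^3*log(2) + 11*x^3 + x - 2)/x^3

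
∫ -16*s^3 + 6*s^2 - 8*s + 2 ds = -4*s^4 + 2*s^3 - 4*s^2 + 2*s + C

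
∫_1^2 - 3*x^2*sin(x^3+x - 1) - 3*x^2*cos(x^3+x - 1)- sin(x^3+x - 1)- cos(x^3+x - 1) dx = cos(9) - cos(1) - sin(9) + sin(1)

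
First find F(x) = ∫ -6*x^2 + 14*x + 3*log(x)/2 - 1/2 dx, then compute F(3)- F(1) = 9*log(3)/2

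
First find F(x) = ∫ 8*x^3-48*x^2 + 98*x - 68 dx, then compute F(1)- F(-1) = -168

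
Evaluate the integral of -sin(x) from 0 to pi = -2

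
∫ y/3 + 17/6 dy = y^2/6 + 17*y/6 + C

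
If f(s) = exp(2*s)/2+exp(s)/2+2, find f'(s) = exp(2*s) + exp(s)/2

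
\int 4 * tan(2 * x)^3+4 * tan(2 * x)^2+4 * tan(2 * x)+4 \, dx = (tan(2*x) + 1)^2 + C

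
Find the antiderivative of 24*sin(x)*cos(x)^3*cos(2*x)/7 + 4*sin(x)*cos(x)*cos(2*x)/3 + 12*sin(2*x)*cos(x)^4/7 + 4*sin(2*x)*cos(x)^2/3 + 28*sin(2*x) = -2*(9*cos(x)^4 + 7*cos(x)^2 + 147)*cos(2*x)/21 + C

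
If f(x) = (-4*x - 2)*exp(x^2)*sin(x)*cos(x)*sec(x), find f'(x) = -2*(4*x^2*sin(x) + 2*sqrt(2)*x*sin(x + pi/4) + 2*sin(x) + cos(x))*exp(x^2)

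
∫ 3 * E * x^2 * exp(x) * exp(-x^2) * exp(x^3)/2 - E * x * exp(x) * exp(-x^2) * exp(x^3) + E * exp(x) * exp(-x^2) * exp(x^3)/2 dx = exp(x^3 - x^2 + x + 1)/2 + C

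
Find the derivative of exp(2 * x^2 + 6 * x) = 4*x*exp(2*x^2 + 6*x) + 6*exp(2*x^2 + 6*x)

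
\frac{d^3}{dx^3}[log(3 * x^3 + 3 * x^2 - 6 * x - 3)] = (6*x^6 + 12*x^5 + 24*x^4 + 34*x^3 + 54*x^2 + 24*x - 22)/(x^9 + 3*x^8 - 3*x^7 - 14*x^6 + 21*x^4 + 7*x^3 - 9*x^2 - 6*x - 1)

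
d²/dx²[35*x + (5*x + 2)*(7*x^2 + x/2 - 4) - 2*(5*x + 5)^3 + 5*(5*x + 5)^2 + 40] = -1290*x - 1217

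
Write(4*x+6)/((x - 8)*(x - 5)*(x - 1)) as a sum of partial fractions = 5/(14*(x - 1)) - 13/(6*(x - 5)) + 38/(21*(x - 8))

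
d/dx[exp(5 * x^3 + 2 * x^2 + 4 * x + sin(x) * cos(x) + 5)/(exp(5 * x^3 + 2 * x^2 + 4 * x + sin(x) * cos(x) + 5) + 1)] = (15*x^2 + 4*x + cos(2*x) + 4)*exp(5)*exp(4*x)*exp(2*x^2)*exp(5*x^3)*exp(sin(2*x)/2)/(exp(5)*exp(4*x)*exp(2*x^2)*exp(5*x^3)*exp(sin(2*x)/2) + 1)^2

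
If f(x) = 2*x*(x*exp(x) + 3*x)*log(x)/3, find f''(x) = 2*x^2*exp(x)*log(x)/3 + 8*x*exp(x)*log(x)/3 + 4*x*exp(x)/3 + 4*exp(x)*log(x)/3 + 2*exp(x) + 4*log(x) + 6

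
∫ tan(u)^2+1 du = tan(u) + C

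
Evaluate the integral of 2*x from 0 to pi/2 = pi^2/4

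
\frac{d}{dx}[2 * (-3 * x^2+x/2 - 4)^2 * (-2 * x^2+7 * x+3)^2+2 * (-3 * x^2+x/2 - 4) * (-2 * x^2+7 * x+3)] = 576*x^7 - 3696*x^6 + 6168*x^5 - 4280*x^4 + 8274*x^3 + 2241*x^2 + 2579*x + 1219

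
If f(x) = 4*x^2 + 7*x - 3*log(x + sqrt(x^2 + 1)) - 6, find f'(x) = (8*x^3 + 8*x^2*sqrt(x^2 + 1) + 7*x^2 + 7*x*sqrt(x^2 + 1) + 5*x - 3*sqrt(x^2 + 1) + 7)/(x^2 + x*sqrt(x^2 + 1) + 1)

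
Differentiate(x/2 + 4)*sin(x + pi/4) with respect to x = x*cos(x + pi/4)/2 + sin(x + pi/4)/2 + 4*cos(x + pi/4)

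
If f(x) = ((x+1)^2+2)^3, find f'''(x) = 120*x^3 + 360*x^2 + 504*x + 264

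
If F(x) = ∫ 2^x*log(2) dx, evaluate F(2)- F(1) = 2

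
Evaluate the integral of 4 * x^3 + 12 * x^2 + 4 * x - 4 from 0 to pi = -1 + (-pi^2 - 2*pi + 1)^2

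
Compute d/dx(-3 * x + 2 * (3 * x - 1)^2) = 36*x - 15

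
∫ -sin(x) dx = cos(x) + C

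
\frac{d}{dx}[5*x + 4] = 5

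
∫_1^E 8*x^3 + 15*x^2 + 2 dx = -5 + (-2 + 2*E + exp(2))*(2 + E + 2*exp(2))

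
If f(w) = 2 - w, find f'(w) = -1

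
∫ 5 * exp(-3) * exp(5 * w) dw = exp(5*w - 3) + C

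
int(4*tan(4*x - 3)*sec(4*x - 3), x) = sec(4*x - 3) + C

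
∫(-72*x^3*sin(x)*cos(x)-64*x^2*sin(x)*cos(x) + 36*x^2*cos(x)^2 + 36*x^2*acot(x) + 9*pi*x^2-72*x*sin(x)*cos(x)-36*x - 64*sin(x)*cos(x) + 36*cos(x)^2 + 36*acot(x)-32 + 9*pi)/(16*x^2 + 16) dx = (9*x + 8)*(4*cos(x)^2 + 4*acot(x) + pi)/16 + C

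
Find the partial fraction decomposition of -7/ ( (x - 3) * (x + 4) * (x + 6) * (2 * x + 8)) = 7/(72*(x + 6)) - 5/(56*(x + 4)) + 1/(4*(x + 4)^2) - 1/(126*(x - 3))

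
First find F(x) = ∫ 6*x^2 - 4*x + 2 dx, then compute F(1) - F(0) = 2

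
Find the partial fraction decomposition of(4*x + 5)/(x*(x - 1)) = 9/(x - 1) - 5/x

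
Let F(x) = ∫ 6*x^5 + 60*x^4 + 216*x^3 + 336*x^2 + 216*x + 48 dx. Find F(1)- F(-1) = 344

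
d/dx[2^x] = 2^x*log(2)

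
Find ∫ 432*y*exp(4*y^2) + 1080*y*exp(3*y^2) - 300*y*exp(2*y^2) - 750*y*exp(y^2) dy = (54*exp(3*y^2) + 180*exp(2*y^2) - 75*exp(y^2) - 375)*exp(y^2) + C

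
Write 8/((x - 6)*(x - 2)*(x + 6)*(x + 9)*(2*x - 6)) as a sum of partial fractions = 1/(1485*(x + 9)) - 1/(648*(x + 6)) + 1/(88*(x - 2)) - 1/(81*(x - 3)) + 1/(540*(x - 6))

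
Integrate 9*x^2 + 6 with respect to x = 3*x^3 + 6*x + C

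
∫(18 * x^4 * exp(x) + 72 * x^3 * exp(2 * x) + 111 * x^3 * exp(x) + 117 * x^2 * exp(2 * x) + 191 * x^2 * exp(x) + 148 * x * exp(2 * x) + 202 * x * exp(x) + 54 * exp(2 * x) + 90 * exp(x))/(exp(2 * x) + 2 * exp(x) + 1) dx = (3*x^2 + 4*x + 6)*(6*x^2 + 5*x + 6)*exp(x)/(exp(x) + 1) + C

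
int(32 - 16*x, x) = -8*x^2 + 32*x + C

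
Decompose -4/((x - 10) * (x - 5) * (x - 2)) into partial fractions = -1/(6*(x - 2)) + 4/(15*(x - 5)) - 1/(10*(x - 10))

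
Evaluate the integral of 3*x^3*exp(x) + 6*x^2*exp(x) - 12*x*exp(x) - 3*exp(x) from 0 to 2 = -3 + 3*exp(2)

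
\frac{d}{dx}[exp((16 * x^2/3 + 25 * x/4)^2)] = 1024*x^3*exp(256*x^4/9 + 200*x^3/3 + 625*x^2/16)/9 + 200*x^2*exp(256*x^4/9 + 200*x^3/3 + 625*x^2/16) + 625*x*exp(256*x^4/9 + 200*x^3/3 + 625*x^2/16)/8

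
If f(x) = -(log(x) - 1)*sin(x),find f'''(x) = (x^3*log(x)*cos(x) - x^3*cos(x) + 3*x^2*sin(x) + 3*x*cos(x) - 2*sin(x))/x^3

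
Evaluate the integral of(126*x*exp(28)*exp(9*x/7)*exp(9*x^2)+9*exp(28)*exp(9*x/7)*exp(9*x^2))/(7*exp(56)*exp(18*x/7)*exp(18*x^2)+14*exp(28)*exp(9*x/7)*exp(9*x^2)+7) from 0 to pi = -exp(28)/(1 + exp(28)) + exp(9*pi/7 + 28 + 9*pi^2)/(1 + exp(9*pi/7 + 28 + 9*pi^2))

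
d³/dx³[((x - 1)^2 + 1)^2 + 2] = 24*x - 24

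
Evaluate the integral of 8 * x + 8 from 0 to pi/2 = -4 + (-pi - 2)^2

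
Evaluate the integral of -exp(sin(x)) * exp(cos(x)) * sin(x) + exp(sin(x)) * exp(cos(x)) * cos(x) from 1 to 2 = -exp(cos(1) + sin(1)) + exp(cos(2) + sin(2))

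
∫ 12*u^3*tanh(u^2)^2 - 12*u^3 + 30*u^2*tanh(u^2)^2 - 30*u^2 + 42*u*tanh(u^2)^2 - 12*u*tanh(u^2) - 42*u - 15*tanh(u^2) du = -3*(2*u^2 + 5*u + 7)*tanh(u^2) + C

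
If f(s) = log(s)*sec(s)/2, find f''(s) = (-s^2*log(s) + 2*s^2*log(s)/cos(s)^2 + 2*s*sin(s)/cos(s) - 1)/(2*s^2*cos(s))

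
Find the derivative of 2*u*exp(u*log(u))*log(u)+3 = 2*u*exp(u*log(u))*log(u)^2 + 2*u*exp(u*log(u))*log(u) + 2*exp(u*log(u))*log(u) + 2*exp(u*log(u))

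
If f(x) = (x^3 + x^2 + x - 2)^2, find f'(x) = 6*x^5 + 10*x^4 + 12*x^3 - 6*x^2 - 6*x - 4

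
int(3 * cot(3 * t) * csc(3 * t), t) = -csc(3*t) + C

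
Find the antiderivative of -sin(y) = cos(y) + C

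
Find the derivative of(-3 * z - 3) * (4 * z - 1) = -24*z - 9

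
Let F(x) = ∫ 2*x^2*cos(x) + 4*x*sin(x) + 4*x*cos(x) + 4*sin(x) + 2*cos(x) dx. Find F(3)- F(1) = -8*sin(1) + 32*sin(3)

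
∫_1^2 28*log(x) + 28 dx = 56*log(2)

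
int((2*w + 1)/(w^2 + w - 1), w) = log(2*w^2 + 2*w - 2) + C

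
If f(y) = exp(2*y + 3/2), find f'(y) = 2*exp(2*y + 3/2)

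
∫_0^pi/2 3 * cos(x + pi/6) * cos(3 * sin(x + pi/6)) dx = -sin(3/2) + sin(3*sqrt(3)/2)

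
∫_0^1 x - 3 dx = -5/2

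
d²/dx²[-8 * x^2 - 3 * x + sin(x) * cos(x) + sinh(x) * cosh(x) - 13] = -2*sin(2*x) + 2*sinh(2*x) - 16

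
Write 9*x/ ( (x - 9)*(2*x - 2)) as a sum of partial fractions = -9/(16*(x - 1)) + 81/(16*(x - 9))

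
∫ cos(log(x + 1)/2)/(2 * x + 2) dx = sin(log(x + 1)/2) + C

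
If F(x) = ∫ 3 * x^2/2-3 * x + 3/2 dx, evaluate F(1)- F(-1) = 4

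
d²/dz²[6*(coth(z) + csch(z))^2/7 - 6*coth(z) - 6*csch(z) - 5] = 3*(-35*sinh(z)/2 - 14*sinh(2*z) - 7*sinh(3*z)/2 + 23*cosh(z) + 8*cosh(2*z) + cosh(3*z) + 16)/(7*sinh(z)^4)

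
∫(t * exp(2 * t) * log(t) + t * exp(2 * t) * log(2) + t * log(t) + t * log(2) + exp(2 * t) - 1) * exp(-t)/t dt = 2*log(2*t)*sinh(t) + C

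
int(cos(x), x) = sin(x) + C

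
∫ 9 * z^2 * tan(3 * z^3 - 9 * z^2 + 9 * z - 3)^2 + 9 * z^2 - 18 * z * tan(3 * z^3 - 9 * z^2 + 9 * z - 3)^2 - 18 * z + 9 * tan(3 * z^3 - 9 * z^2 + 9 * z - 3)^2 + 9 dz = tan(3*(z - 1)^3) + C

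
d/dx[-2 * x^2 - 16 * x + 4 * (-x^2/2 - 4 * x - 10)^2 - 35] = 4*x^3 + 48*x^2 + 204*x + 304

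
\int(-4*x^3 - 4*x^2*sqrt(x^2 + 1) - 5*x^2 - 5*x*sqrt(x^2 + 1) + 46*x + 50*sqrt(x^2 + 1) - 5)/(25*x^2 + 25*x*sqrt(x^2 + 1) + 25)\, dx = -2*x^2/25 - x/5 + 2*log(x + sqrt(x^2 + 1)) + C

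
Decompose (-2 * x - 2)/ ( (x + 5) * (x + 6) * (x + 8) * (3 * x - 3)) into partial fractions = -7/(81*(x + 8)) + 5/(21*(x + 6)) - 4/(27*(x + 5)) - 2/(567*(x - 1))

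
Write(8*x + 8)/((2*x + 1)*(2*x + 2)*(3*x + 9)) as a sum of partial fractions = 8/(15*(2*x + 1)) - 4/(15*(x + 3))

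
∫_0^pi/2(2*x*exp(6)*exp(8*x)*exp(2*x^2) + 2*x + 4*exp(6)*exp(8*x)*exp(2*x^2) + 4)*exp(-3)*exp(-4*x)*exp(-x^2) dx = -exp(3) - exp(1 - (pi/2 + 2)^2) + exp(-3) + exp(-1 + (pi/2 + 2)^2)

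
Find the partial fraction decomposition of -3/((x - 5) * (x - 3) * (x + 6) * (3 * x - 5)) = -81/(920*(3*x - 5)) + 1/(759*(x + 6)) + 1/(24*(x - 3)) - 3/(220*(x - 5))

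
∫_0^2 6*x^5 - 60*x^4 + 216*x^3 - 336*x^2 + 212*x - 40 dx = -8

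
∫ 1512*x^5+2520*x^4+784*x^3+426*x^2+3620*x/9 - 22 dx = 252*x^6 + 504*x^5 + 196*x^4 + 142*x^3 + 1810*x^2/9 - 22*x + C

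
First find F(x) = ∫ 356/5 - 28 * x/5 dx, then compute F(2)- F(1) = 314/5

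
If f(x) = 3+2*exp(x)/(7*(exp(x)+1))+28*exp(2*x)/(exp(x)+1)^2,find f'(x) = (394*exp(2*x) + 2*exp(x))/(7*exp(3*x) + 21*exp(2*x) + 21*exp(x) + 7)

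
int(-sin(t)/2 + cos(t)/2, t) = sqrt(2)*sin(t + pi/4)/2 + C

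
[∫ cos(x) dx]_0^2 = sin(2)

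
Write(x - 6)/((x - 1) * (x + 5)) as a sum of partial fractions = 11/(6*(x + 5)) - 5/(6*(x - 1))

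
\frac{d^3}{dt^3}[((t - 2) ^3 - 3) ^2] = 120*t^3 - 720*t^2 + 1440*t - 996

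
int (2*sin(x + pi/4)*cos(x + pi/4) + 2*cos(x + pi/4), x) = (sin(x + pi/4) + 1)^2 + C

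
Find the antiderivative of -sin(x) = cos(x) + C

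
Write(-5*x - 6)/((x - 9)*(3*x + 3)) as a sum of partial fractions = 1/(30*(x + 1)) - 17/(10*(x - 9))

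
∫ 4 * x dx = 2*x^2 + C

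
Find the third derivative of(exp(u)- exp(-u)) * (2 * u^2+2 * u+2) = (2*u^2*exp(2*u) + 2*u^2 + 14*u*exp(2*u) - 10*u + 20*exp(2*u) + 8)*exp(-u)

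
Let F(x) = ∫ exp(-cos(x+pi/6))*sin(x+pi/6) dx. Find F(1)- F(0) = -exp(-sqrt(3)/2) + exp(-cos(pi/6 + 1))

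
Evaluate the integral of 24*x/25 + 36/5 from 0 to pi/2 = 3*pi^2/25 + 18*pi/5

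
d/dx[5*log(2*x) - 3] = 5/x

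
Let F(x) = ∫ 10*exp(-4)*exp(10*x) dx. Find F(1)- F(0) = -exp(-4) + exp(6)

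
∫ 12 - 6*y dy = -3*y^2 + 12*y + C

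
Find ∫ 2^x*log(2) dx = 2^x + C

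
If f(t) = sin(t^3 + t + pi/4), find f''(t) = -9*t^4*sin(t^3 + t + pi/4) - 6*t^2*sin(t^3 + t + pi/4) + 6*t*cos(t^3 + t + pi/4) - sin(t^3 + t + pi/4)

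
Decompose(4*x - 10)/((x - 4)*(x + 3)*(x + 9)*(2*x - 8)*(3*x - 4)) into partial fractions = -189/(25792*(3*x - 4)) - 23/(31434*(x + 9)) + 11/(3822*(x + 3)) + 157/(529984*(x - 4)) + 3/(728*(x - 4)^2)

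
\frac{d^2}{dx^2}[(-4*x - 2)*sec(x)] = 2*(2*x - 4*x/cos(x)^2 - 4*sin(x)/cos(x) + 1 - 2/cos(x)^2)/cos(x)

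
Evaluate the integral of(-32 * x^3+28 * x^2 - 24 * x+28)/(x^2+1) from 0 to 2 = -8 + 4*log(5)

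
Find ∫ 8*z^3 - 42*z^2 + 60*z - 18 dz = 2*z^4 - 14*z^3 + 30*z^2 - 18*z + C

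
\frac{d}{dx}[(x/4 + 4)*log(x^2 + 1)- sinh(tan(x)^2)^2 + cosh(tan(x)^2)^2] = (x^2*log(x^2 + 1) + 2*x^2 + 32*x + log(x^2 + 1))/(4*x^2 + 4)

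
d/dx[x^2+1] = 2*x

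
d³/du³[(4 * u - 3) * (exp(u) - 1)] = 4*u*exp(u) + 9*exp(u)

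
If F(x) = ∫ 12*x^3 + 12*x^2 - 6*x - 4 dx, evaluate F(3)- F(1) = 312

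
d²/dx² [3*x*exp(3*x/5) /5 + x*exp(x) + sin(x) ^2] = 27*x*exp(3*x/5)/125 + x*exp(x) + 18*exp(3*x/5)/25 + 2*exp(x) + 2*cos(2*x)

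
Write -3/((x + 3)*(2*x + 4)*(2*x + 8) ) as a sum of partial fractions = -3/(8*(x + 4)) + 3/(4*(x + 3)) - 3/(8*(x + 2))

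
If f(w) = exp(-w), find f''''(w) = exp(-w)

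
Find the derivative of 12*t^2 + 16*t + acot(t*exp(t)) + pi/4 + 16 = (24*t^3*exp(2*t) + 16*t^2*exp(2*t) - t*exp(t) + 24*t - exp(t) + 16)/(t^2*exp(2*t) + 1)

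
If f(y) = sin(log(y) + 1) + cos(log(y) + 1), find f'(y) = sqrt(2)*cos(log(y) + pi/4 + 1)/y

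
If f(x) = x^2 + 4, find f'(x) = 2*x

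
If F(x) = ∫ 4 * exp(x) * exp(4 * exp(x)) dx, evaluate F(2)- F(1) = -exp(4*E) + exp(4*exp(2))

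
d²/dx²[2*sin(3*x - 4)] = -18*sin(3*x - 4)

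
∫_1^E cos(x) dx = -sin(1) + sin(E)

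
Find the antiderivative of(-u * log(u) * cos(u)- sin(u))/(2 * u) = -log(u)*sin(u)/2 + C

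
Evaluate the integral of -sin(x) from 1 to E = cos(E) - cos(1)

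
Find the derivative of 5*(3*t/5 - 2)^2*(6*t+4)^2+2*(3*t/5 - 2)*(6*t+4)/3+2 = 1296*t^3/5 - 5184*t^2/5 + 1752*t/5 + 3808/5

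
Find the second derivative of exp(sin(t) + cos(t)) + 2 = (-sin(2*t) - sqrt(2)*sin(t + pi/4) + 1)*exp(sin(t))*exp(cos(t))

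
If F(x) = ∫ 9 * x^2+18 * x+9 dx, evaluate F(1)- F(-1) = 24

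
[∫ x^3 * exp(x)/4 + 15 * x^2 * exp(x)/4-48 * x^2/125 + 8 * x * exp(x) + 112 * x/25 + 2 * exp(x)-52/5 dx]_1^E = -4*(-3 + 2*E/5)^2 - 73*E/20 - 1214/125 - 2*(-3 + 2*E/5)^3 + (exp(2)/4 + 2 + 3*E)*exp(1 + E)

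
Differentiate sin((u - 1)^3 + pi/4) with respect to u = 3*u^2*cos(u^3 - 3*u^2 + 3*u - 1 + pi/4) - 6*u*cos(u^3 - 3*u^2 + 3*u - 1 + pi/4) + 3*cos(u^3 - 3*u^2 + 3*u - 1 + pi/4)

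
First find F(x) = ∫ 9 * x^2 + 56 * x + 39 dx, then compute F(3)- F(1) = 380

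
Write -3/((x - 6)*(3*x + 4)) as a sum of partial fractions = 9/(22*(3*x + 4)) - 3/(22*(x - 6))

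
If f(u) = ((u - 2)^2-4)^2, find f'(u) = 4*u^3 - 24*u^2 + 32*u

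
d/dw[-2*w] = -2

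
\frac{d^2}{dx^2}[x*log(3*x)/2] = 1/(2*x)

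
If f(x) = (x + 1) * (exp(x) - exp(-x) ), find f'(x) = (x*exp(2*x) + x + 2*exp(2*x))*exp(-x)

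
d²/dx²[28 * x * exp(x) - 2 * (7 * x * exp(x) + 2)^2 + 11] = -392*x^2*exp(2*x) - 784*x*exp(2*x) - 28*x*exp(x) - 196*exp(2*x) - 56*exp(x)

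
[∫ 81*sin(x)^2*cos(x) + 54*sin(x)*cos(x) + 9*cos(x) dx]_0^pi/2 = 63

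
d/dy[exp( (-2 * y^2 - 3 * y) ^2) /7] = 16*y^3*exp(4*y^4 + 12*y^3 + 9*y^2)/7 + 36*y^2*exp(4*y^4 + 12*y^3 + 9*y^2)/7 + 18*y*exp(4*y^4 + 12*y^3 + 9*y^2)/7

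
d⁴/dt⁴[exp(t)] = exp(t)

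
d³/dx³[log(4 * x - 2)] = 16/(8*x^3 - 12*x^2 + 6*x - 1)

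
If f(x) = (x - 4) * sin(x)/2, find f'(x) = x*cos(x)/2 + sin(x)/2 - 2*cos(x)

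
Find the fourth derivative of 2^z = 2^z*log(2)^4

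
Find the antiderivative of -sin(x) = cos(x) + C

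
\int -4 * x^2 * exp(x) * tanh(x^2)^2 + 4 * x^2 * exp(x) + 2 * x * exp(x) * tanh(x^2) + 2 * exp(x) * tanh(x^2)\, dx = 2*x*exp(x)*tanh(x^2) + C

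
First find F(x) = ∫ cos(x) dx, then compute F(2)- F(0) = sin(2)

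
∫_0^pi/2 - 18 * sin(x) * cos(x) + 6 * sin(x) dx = -3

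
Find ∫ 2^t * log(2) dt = 2^t + C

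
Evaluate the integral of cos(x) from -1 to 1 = 2*sin(1)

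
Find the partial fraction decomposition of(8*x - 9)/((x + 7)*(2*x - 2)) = 65/(16*(x + 7)) - 1/(16*(x - 1))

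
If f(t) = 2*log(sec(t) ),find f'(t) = 2*tan(t)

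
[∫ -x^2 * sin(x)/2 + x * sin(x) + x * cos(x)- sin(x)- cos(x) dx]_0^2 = -1 + cos(2)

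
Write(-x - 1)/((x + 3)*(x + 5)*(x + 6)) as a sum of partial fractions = 5/(3*(x + 6)) - 2/(x + 5) + 1/(3*(x + 3))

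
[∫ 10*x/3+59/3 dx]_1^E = -52/3 + (-1 + 5*E)*(E/3 + 4)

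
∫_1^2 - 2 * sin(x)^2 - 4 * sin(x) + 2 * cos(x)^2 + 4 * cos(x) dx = -(cos(1) + sin(1) + 2)^2 + (cos(2) + sin(2) + 2)^2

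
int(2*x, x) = x^2 + C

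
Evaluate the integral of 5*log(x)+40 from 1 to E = -35 + 40*E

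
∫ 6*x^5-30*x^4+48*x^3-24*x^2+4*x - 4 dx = x^6 - 6*x^5 + 12*x^4 - 8*x^3 + 2*x^2 - 4*x + C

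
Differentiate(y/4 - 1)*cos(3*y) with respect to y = -3*y*sin(3*y)/4 + 3*sin(3*y) + cos(3*y)/4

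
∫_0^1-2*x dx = -1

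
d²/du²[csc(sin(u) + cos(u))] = (sin(2*u) - 2*sin(2*u)/sin(sqrt(2)*sin(u + pi/4))^2 - 1 + sqrt(2)*sin(u + pi/4)*cos(sqrt(2)*sin(u + pi/4))/sin(sqrt(2)*sin(u + pi/4)) + 2/sin(sqrt(2)*sin(u + pi/4))^2)/sin(sqrt(2)*sin(u + pi/4))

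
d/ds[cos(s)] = -sin(s)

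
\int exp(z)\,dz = exp(z) + C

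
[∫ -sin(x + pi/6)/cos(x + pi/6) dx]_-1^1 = log(cos(pi/6 + 1)) - log(sin(1 + pi/3))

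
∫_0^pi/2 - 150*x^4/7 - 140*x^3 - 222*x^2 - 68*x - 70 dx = -5*(pi^2/2 + 7*pi/2)*(pi/5 + 3*pi^3/56 + 2 + pi^2/2)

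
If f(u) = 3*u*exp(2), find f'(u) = 3*exp(2)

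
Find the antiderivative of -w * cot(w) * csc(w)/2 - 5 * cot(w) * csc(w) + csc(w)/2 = (w/2 + 5)*csc(w) + C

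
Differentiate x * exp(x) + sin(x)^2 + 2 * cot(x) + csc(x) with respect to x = x*exp(x) + exp(x) + sin(2*x) - 2*cot(x)^2 - cot(x)*csc(x) - 2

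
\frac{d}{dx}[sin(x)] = cos(x)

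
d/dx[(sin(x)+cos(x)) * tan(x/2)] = sqrt(2)*(sin(x + pi/4)/(2*cos(x/2)^2) + cos(x + pi/4)*tan(x/2))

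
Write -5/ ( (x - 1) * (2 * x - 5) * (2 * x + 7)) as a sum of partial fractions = -5/(54*(2*x + 7)) - 5/(18*(2*x - 5)) + 5/(27*(x - 1))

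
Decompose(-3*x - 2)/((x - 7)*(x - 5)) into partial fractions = 17/(2*(x - 5)) - 23/(2*(x - 7))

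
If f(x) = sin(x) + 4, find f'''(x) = -cos(x)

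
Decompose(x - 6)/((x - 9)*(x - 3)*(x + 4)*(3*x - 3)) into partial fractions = 2/(273*(x + 4)) - 1/(48*(x - 1)) + 1/(84*(x - 3)) + 1/(624*(x - 9))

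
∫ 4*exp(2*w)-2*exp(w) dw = 2*(exp(w) - 1)*exp(w) + C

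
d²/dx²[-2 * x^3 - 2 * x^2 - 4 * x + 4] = -12*x - 4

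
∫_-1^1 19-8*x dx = 38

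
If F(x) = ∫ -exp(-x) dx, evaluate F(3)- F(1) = -exp(-1) + exp(-3)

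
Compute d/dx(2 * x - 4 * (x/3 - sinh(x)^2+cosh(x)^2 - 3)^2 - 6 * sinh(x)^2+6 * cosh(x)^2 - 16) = 22/3 - 8*x/9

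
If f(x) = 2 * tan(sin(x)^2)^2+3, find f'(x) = 8*sin(x)*cos(x)*tan(sin(x)^2)^3 + 8*sin(x)*cos(x)*tan(sin(x)^2)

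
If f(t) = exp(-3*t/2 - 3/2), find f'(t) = -3*exp(-3*t/2 - 3/2)/2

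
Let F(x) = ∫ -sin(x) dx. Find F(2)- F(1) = -cos(1) + cos(2)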